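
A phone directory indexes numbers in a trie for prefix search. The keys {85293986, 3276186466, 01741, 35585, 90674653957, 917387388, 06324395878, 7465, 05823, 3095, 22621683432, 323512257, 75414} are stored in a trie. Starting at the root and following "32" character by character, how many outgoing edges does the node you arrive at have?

2

Follow the path "32" to its node, then look at its outgoing edges.
Distinct next characters after "32": 3, 7.
That node has 2 child edges.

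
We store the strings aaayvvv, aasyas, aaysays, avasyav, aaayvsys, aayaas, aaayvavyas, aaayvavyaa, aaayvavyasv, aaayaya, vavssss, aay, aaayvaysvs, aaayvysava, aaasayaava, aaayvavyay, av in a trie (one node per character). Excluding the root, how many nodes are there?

Count nodes per top-level branch (shared prefixes stored once):
  'a'-branch (aaasayaava, aaayaya, aaayvavyaa, aaayvavyas, aaayvavyasv, aaayvavyay, aaayvaysvs, aaayvsys, aaayvvv, aaayvysava, aasyas, aay, aayaas, aaysays, av, avasyav): 55 nodes
  'v'-branch (vavssss): 7 nodes
Sum: 62

62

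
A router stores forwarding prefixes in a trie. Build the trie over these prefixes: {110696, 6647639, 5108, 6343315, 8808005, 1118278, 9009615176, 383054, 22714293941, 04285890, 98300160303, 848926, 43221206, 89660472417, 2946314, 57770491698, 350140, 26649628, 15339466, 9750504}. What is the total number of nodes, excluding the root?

144

For each word, the new-node count is its length minus the longest prefix already in the trie:
  "110696" → 6 new (1, 1, 0, 6, 9, 6)
  "6647639" → 7 new (6, 6, 4, 7, 6, 3, 9)
  "5108" → 4 new (5, 1, 0, 8)
  "6343315" → prefix "6" already present; 6 new (3, 4, 3, 3, 1, 5)
  "8808005" → 7 new (8, 8, 0, 8, 0, 0, 5)
  "1118278" → prefix "11" already present; 5 new (1, 8, 2, 7, 8)
  "9009615176" → 10 new (9, 0, 0, 9, 6, 1, 5, 1, 7, 6)
  "383054" → 6 new (3, 8, 3, 0, 5, 4)
  "22714293941" → 11 new (2, 2, 7, 1, 4, 2, 9, 3, 9, 4, 1)
  "04285890" → 8 new (0, 4, 2, 8, 5, 8, 9, 0)
  "98300160303" → prefix "9" already present; 10 new (8, 3, 0, 0, 1, 6, 0, 3, 0, 3)
  "848926" → prefix "8" already present; 5 new (4, 8, 9, 2, 6)
  "43221206" → 8 new (4, 3, 2, 2, 1, 2, 0, 6)
  "89660472417" → prefix "8" already present; 10 new (9, 6, 6, 0, 4, 7, 2, 4, 1, 7)
  "2946314" → prefix "2" already present; 6 new (9, 4, 6, 3, 1, 4)
  "57770491698" → prefix "5" already present; 10 new (7, 7, 7, 0, 4, 9, 1, 6, 9, 8)
  "350140" → prefix "3" already present; 5 new (5, 0, 1, 4, 0)
  "26649628" → prefix "2" already present; 7 new (6, 6, 4, 9, 6, 2, 8)
  "15339466" → prefix "1" already present; 7 new (5, 3, 3, 9, 4, 6, 6)
  "9750504" → prefix "9" already present; 6 new (7, 5, 0, 5, 0, 4)
Total nodes = 6 + 7 + 4 + 6 + 7 + 5 + 10 + 6 + 11 + 8 + 10 + 5 + 8 + 10 + 6 + 10 + 5 + 7 + 7 + 6 = 144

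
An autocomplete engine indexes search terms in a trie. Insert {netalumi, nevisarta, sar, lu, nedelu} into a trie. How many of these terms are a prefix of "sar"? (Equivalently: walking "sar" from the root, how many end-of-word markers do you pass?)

1

Walk "sar" from the root; an end-of-word marker is hit whenever a stored word is a prefix of "sar".
Prefixes of the query that are stored words: "sar"
Count: 1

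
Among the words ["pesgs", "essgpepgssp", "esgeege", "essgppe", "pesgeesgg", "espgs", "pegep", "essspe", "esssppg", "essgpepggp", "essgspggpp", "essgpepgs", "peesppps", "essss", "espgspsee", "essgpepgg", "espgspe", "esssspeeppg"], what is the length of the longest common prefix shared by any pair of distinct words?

The deepest shared node is where two words last agree before diverging.
e.g. "essgpepgg" and "essgpepggp" share the prefix "essgpepgg" of length 9; no pair shares a longer one.
Longest shared-prefix length: 9

9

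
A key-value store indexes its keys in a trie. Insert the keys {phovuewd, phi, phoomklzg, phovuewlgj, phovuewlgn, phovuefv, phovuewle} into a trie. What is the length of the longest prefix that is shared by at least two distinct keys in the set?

9

The deepest shared node is where two words last agree before diverging.
"phovuewlgj" and "phovuewlgn" agree on "phovuewlg" (9 characters) before diverging; nothing deeper is shared.
Longest shared-prefix length: 9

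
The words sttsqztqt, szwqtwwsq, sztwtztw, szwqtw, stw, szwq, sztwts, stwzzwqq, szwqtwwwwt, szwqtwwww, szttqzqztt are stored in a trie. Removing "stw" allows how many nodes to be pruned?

0

Walk "stw" from the leaf back toward the root, removing each node that no remaining word uses.
Every node on "stw" is still needed (e.g. by "stwzzwqq"), so nothing is freed.
Nodes removed: 0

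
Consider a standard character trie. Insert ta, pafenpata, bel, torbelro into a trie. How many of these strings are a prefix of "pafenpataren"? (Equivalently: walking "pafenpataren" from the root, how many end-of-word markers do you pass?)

Traverse "pafenpataren" character by character; count nodes along the way that are marked as word ends.
Prefixes of the query that are stored words: "pafenpata"
Count: 1

1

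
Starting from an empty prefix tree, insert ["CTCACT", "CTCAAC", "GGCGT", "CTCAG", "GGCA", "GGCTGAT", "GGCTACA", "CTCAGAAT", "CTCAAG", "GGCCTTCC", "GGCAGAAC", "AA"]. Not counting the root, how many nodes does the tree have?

Trace insertions, counting only characters that open a new branch:
  "CTCACT" → 6 new (C, T, C, A, C, T)
  "CTCAAC" → prefix "CTCA" already present; 2 new (A, C)
  "GGCGT" → 5 new (G, G, C, G, T)
  "CTCAG" → prefix "CTCA" already present; 1 new (G)
  "GGCA" → prefix "GGC" already present; 1 new (A)
  "GGCTGAT" → prefix "GGC" already present; 4 new (T, G, A, T)
  "GGCTACA" → prefix "GGCT" already present; 3 new (A, C, A)
  "CTCAGAAT" → prefix "CTCAG" already present; 3 new (A, A, T)
  "CTCAAG" → prefix "CTCAA" already present; 1 new (G)
  "GGCCTTCC" → prefix "GGC" already present; 5 new (C, T, T, C, C)
  "GGCAGAAC" → prefix "GGCA" already present; 4 new (G, A, A, C)
  "AA" → 2 new (A, A)
Total nodes = 6 + 2 + 5 + 1 + 1 + 4 + 3 + 3 + 1 + 5 + 4 + 2 = 37

37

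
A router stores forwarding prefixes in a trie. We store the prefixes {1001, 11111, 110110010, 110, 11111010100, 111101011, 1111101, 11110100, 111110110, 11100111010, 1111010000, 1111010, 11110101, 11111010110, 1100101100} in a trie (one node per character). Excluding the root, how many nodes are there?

48

For each word, the new-node count is its length minus the longest prefix already in the trie:
  "1001" → 4 new (1, 0, 0, 1)
  "11111" → prefix "1" already present; 4 new (1, 1, 1, 1)
  "110110010" → prefix "11" already present; 7 new (0, 1, 1, 0, 0, 1, 0)
  "110" → prefix "110" already present; 0 new (none)
  "11111010100" → prefix "11111" already present; 6 new (0, 1, 0, 1, 0, 0)
  "111101011" → prefix "1111" already present; 5 new (0, 1, 0, 1, 1)
  "1111101" → prefix "1111101" already present; 0 new (none)
  "11110100" → prefix "1111010" already present; 1 new (0)
  "111110110" → prefix "1111101" already present; 2 new (1, 0)
  "11100111010" → prefix "111" already present; 8 new (0, 0, 1, 1, 1, 0, 1, 0)
  "1111010000" → prefix "11110100" already present; 2 new (0, 0)
  "1111010" → prefix "1111010" already present; 0 new (none)
  "11110101" → prefix "11110101" already present; 0 new (none)
  "11111010110" → prefix "111110101" already present; 2 new (1, 0)
  "1100101100" → prefix "110" already present; 7 new (0, 1, 0, 1, 1, 0, 0)
Total nodes = 4 + 4 + 7 + 0 + 6 + 5 + 0 + 1 + 2 + 8 + 2 + 0 + 0 + 2 + 7 = 48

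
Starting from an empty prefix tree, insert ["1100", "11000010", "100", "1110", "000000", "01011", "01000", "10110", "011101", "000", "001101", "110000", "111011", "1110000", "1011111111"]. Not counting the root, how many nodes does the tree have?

46

Insert word by word; a character creates a node only if that edge doesn't already exist:
  "1100" → 4 new (1, 1, 0, 0)
  "11000010" → prefix "1100" already present; 4 new (0, 0, 1, 0)
  "100" → prefix "1" already present; 2 new (0, 0)
  "1110" → prefix "11" already present; 2 new (1, 0)
  "000000" → 6 new (0, 0, 0, 0, 0, 0)
  "01011" → prefix "0" already present; 4 new (1, 0, 1, 1)
  "01000" → prefix "010" already present; 2 new (0, 0)
  "10110" → prefix "10" already present; 3 new (1, 1, 0)
  "011101" → prefix "01" already present; 4 new (1, 1, 0, 1)
  "000" → prefix "000" already present; 0 new (none)
  "001101" → prefix "00" already present; 4 new (1, 1, 0, 1)
  "110000" → prefix "110000" already present; 0 new (none)
  "111011" → prefix "1110" already present; 2 new (1, 1)
  "1110000" → prefix "1110" already present; 3 new (0, 0, 0)
  "1011111111" → prefix "1011" already present; 6 new (1, 1, 1, 1, 1, 1)
Total nodes = 4 + 4 + 2 + 2 + 6 + 4 + 2 + 3 + 4 + 0 + 4 + 0 + 2 + 3 + 6 = 46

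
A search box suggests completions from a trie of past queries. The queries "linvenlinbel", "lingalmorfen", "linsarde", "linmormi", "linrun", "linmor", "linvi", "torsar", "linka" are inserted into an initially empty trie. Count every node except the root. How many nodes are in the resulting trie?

43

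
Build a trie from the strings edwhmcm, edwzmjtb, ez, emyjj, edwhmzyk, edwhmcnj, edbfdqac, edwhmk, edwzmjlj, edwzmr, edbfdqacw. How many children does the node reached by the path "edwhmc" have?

Walk "edwhmc" from the root, arriving at one node.
Characters that immediately follow "edwhmc" among the stored strings: {m, n}.
That node has 2 child edges.

2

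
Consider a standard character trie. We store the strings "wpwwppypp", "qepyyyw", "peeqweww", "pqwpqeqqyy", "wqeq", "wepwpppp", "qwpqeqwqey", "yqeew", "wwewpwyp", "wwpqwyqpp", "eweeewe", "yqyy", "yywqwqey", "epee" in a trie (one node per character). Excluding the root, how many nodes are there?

Count nodes per top-level branch (shared prefixes stored once):
  'e'-branch (epee, eweeewe): 10 nodes
  'p'-branch (peeqweww, pqwpqeqqyy): 17 nodes
  'q'-branch (qepyyyw, qwpqeqwqey): 16 nodes
  'w'-branch (wepwpppp, wpwwppypp, wqeq, wwewpwyp, wwpqwyqpp): 33 nodes
  'y'-branch (yqeew, yqyy, yywqwqey): 14 nodes
Sum: 90

90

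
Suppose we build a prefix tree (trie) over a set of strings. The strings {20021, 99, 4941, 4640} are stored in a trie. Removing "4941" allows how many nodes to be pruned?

3

A node on "4941"'s path can go only if nothing else ends at it or branches off below it.
The suffix "941" (3 nodes) is used only by "4941"; the node for "4" still has the child "6", so pruning stops there.
Nodes removed: 3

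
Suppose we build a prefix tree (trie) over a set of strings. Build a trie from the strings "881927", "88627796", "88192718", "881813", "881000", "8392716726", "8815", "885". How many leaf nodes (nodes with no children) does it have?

A leaf is a node with no children — equivalently, the end of a word that is not a proper prefix of any other stored word.
Those words: "8392716726", "881000", "8815", "881813", "88192718", "885", "88627796"
Leaf count: 7

7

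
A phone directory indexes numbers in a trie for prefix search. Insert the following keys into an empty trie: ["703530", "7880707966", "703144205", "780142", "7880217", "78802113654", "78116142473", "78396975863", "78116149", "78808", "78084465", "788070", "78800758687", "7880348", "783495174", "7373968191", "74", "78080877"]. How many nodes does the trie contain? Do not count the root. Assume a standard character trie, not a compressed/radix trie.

88

Insert word by word; a character creates a node only if that edge doesn't already exist:
  "703530" → 6 new (7, 0, 3, 5, 3, 0)
  "7880707966" → prefix "7" already present; 9 new (8, 8, 0, 7, 0, 7, 9, 6, 6)
  "703144205" → prefix "703" already present; 6 new (1, 4, 4, 2, 0, 5)
  "780142" → prefix "78" already present; 4 new (0, 1, 4, 2)
  "7880217" → prefix "7880" already present; 3 new (2, 1, 7)
  "78802113654" → prefix "788021" already present; 5 new (1, 3, 6, 5, 4)
  "78116142473" → prefix "78" already present; 9 new (1, 1, 6, 1, 4, 2, 4, 7, 3)
  "78396975863" → prefix "78" already present; 9 new (3, 9, 6, 9, 7, 5, 8, 6, 3)
  "78116149" → prefix "7811614" already present; 1 new (9)
  "78808" → prefix "7880" already present; 1 new (8)
  "78084465" → prefix "780" already present; 5 new (8, 4, 4, 6, 5)
  "788070" → prefix "788070" already present; 0 new (none)
  "78800758687" → prefix "7880" already present; 7 new (0, 7, 5, 8, 6, 8, 7)
  "7880348" → prefix "7880" already present; 3 new (3, 4, 8)
  "783495174" → prefix "783" already present; 6 new (4, 9, 5, 1, 7, 4)
  "7373968191" → prefix "7" already present; 9 new (3, 7, 3, 9, 6, 8, 1, 9, 1)
  "74" → prefix "7" already present; 1 new (4)
  "78080877" → prefix "7808" already present; 4 new (0, 8, 7, 7)
Total nodes = 6 + 9 + 6 + 4 + 3 + 5 + 9 + 9 + 1 + 1 + 5 + 0 + 7 + 3 + 6 + 9 + 1 + 4 = 88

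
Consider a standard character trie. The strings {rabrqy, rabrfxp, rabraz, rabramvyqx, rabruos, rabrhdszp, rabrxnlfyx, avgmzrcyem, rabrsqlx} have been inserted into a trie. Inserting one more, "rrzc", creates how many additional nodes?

3

The longest prefix of "rrzc" already in the trie is "r" (length 1).
So 4 − 1 = 3 new nodes.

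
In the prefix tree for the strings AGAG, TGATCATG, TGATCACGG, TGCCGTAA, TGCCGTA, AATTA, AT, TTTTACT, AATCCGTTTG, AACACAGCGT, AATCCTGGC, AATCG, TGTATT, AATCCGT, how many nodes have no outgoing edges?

Leaves are exactly the stored words that no other stored word extends.
Those words: "AACACAGCGT", "AATCCGTTTG", "AATCCTGGC", "AATCG", "AATTA", "AGAG", "AT", "TGATCACGG", "TGATCATG", "TGCCGTAA", "TGTATT", "TTTTACT"
Leaf count: 12

12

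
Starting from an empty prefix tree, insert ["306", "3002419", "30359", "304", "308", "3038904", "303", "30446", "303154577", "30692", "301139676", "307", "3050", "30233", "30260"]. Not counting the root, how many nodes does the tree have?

For each word, the new-node count is its length minus the longest prefix already in the trie:
  "306" → 3 new (3, 0, 6)
  "3002419" → prefix "30" already present; 5 new (0, 2, 4, 1, 9)
  "30359" → prefix "30" already present; 3 new (3, 5, 9)
  "304" → prefix "30" already present; 1 new (4)
  "308" → prefix "30" already present; 1 new (8)
  "3038904" → prefix "303" already present; 4 new (8, 9, 0, 4)
  "303" → prefix "303" already present; 0 new (none)
  "30446" → prefix "304" already present; 2 new (4, 6)
  "303154577" → prefix "303" already present; 6 new (1, 5, 4, 5, 7, 7)
  "30692" → prefix "306" already present; 2 new (9, 2)
  "301139676" → prefix "30" already present; 7 new (1, 1, 3, 9, 6, 7, 6)
  "307" → prefix "30" already present; 1 new (7)
  "3050" → prefix "30" already present; 2 new (5, 0)
  "30233" → prefix "30" already present; 3 new (2, 3, 3)
  "30260" → prefix "302" already present; 2 new (6, 0)
Total nodes = 3 + 5 + 3 + 1 + 1 + 4 + 0 + 2 + 6 + 2 + 7 + 1 + 2 + 3 + 2 = 42

42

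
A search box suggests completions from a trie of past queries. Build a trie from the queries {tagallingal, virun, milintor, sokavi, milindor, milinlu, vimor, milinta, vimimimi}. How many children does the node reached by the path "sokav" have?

1

Follow the path "sokav" to its node, then look at its outgoing edges.
Distinct next characters after "sokav": i.
That node has 1 child edge.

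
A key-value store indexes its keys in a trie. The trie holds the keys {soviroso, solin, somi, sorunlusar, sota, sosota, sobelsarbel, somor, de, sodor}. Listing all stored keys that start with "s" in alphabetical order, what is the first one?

Filter for "s…" and sort: "sobelsarbel", "sodor", "solin", "somi", "somor", "sorunlusar", "sosota", "sota", "soviroso"
Position 1: sobelsarbel

sobelsarbel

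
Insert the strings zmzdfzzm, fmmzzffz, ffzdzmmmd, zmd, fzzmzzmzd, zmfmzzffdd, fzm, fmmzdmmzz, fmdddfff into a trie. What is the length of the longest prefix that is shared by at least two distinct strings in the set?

Equivalently: take the maximum, over all pairs, of their longest common prefix length.
"fmmzdmmzz" and "fmmzzffz" agree on "fmmz" (4 characters) before diverging; nothing deeper is shared.
Longest shared-prefix length: 4

4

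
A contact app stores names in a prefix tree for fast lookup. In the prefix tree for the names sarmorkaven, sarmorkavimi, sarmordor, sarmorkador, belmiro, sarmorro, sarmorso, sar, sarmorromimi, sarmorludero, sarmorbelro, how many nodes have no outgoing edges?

9

Leaves are exactly the stored words that no other stored word extends.
Those words: "belmiro", "sarmorbelro", "sarmordor", "sarmorkador", "sarmorkaven", "sarmorkavimi", "sarmorludero", "sarmorromimi", "sarmorso"
Leaf count: 9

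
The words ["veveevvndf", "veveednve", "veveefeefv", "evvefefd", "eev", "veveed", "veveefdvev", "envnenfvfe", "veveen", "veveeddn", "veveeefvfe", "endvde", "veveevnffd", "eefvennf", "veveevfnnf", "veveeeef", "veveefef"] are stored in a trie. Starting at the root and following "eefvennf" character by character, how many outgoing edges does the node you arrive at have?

The children of the "eefvennf" node are the distinct next characters among strings starting with "eefvennf".
No stored string extends past "eefvennf".
That node has 0 child edges.

0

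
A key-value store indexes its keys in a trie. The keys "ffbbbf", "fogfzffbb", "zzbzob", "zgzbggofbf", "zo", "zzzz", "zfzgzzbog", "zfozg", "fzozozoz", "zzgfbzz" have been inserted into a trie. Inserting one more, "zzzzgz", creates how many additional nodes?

2

Walking "zzzzgz" from the root, the first 4 characters ("zzzz") follow existing edges; "g" is the first miss.
So 6 − 4 = 2 new nodes.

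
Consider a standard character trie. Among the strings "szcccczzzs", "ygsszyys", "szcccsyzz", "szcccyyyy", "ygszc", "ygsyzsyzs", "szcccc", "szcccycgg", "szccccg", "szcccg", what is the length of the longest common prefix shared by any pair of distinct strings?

6

Look for the deepest trie node that still has at least two words in its subtree.
"szcccc" and "szccccg" agree on "szcccc" (6 characters) before diverging; nothing deeper is shared.
Longest shared-prefix length: 6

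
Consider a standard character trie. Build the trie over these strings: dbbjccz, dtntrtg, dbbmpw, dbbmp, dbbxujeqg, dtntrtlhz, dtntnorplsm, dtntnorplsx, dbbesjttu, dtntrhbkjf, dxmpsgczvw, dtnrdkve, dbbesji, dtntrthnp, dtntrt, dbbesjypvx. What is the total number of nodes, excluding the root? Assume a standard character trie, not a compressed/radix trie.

For each word, the new-node count is its length minus the longest prefix already in the trie:
  "dbbjccz" → 7 new (d, b, b, j, c, c, z)
  "dtntrtg" → prefix "d" already present; 6 new (t, n, t, r, t, g)
  "dbbmpw" → prefix "dbb" already present; 3 new (m, p, w)
  "dbbmp" → prefix "dbbmp" already present; 0 new (none)
  "dbbxujeqg" → prefix "dbb" already present; 6 new (x, u, j, e, q, g)
  "dtntrtlhz" → prefix "dtntrt" already present; 3 new (l, h, z)
  "dtntnorplsm" → prefix "dtnt" already present; 7 new (n, o, r, p, l, s, m)
  "dtntnorplsx" → prefix "dtntnorpls" already present; 1 new (x)
  "dbbesjttu" → prefix "dbb" already present; 6 new (e, s, j, t, t, u)
  "dtntrhbkjf" → prefix "dtntr" already present; 5 new (h, b, k, j, f)
  "dxmpsgczvw" → prefix "d" already present; 9 new (x, m, p, s, g, c, z, v, w)
  "dtnrdkve" → prefix "dtn" already present; 5 new (r, d, k, v, e)
  "dbbesji" → prefix "dbbesj" already present; 1 new (i)
  "dtntrthnp" → prefix "dtntrt" already present; 3 new (h, n, p)
  "dtntrt" → prefix "dtntrt" already present; 0 new (none)
  "dbbesjypvx" → prefix "dbbesj" already present; 4 new (y, p, v, x)
Total nodes = 7 + 6 + 3 + 0 + 6 + 3 + 7 + 1 + 6 + 5 + 9 + 5 + 1 + 3 + 0 + 4 = 66

66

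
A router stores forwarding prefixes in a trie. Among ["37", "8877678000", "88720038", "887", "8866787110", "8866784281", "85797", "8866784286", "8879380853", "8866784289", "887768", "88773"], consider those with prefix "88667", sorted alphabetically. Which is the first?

8866784281

DFS of the "88667" subtree visits, in order: "8866784281", "8866784286", "8866784289", "8866787110"
The 1st is 8866784281.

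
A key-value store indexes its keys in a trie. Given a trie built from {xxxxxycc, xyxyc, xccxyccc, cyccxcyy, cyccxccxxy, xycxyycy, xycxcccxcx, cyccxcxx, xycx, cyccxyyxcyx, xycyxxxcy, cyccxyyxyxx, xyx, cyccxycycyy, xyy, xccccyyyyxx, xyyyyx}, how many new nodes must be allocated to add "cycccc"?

2

"cycc" is already a path in the trie; the remaining "cc" must be added.
New nodes needed: |"cycccc"| − 4 = 6 − 4 = 2.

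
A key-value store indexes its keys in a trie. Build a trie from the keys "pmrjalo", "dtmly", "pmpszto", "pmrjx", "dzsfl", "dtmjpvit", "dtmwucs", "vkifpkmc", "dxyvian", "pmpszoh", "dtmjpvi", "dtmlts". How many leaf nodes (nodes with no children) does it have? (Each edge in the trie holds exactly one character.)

Leaves are exactly the stored words that no other stored word extends.
Those words: "dtmjpvit", "dtmlts", "dtmly", "dtmwucs", "dxyvian", "dzsfl", "pmpszoh", "pmpszto", "pmrjalo", "pmrjx", "vkifpkmc"
Leaf count: 11

11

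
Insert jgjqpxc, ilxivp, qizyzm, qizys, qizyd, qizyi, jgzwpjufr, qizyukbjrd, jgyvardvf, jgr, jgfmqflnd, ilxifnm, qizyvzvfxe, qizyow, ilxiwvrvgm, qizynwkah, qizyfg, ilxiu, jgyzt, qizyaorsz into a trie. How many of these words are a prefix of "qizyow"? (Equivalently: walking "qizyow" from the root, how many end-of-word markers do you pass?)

1

Check each prefix of "qizyow" against the stored set — each match is an end-marker on the path.
Prefixes of the query that are stored words: "qizyow"
Count: 1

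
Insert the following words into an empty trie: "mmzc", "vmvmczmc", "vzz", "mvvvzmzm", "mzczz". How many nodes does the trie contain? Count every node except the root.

Trace insertions, counting only characters that open a new branch:
  "mmzc" → 4 new (m, m, z, c)
  "vmvmczmc" → 8 new (v, m, v, m, c, z, m, c)
  "vzz" → prefix "v" already present; 2 new (z, z)
  "mvvvzmzm" → prefix "m" already present; 7 new (v, v, v, z, m, z, m)
  "mzczz" → prefix "m" already present; 4 new (z, c, z, z)
Total nodes = 4 + 8 + 2 + 7 + 4 = 25

25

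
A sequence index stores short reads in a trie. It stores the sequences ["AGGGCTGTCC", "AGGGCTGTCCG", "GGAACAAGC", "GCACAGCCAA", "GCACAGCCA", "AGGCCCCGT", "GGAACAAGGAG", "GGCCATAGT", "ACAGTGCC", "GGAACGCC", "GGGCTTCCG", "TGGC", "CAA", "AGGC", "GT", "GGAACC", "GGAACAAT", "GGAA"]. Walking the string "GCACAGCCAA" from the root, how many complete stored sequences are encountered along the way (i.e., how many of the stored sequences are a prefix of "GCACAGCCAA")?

2

Traverse "GCACAGCCAA" character by character; count nodes along the way that are marked as word ends.
Prefixes of the query that are stored words: "GCACAGCCA", "GCACAGCCAA"
Count: 2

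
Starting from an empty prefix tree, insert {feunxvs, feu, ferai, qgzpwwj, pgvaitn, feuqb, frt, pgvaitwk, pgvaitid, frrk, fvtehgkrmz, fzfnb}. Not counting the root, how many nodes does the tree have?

Insert word by word; a character creates a node only if that edge doesn't already exist:
  "feunxvs" → 7 new (f, e, u, n, x, v, s)
  "feu" → prefix "feu" already present; 0 new (none)
  "ferai" → prefix "fe" already present; 3 new (r, a, i)
  "qgzpwwj" → 7 new (q, g, z, p, w, w, j)
  "pgvaitn" → 7 new (p, g, v, a, i, t, n)
  "feuqb" → prefix "feu" already present; 2 new (q, b)
  "frt" → prefix "f" already present; 2 new (r, t)
  "pgvaitwk" → prefix "pgvait" already present; 2 new (w, k)
  "pgvaitid" → prefix "pgvait" already present; 2 new (i, d)
  "frrk" → prefix "fr" already present; 2 new (r, k)
  "fvtehgkrmz" → prefix "f" already present; 9 new (v, t, e, h, g, k, r, m, z)
  "fzfnb" → prefix "f" already present; 4 new (z, f, n, b)
Total nodes = 7 + 0 + 3 + 7 + 7 + 2 + 2 + 2 + 2 + 2 + 9 + 4 = 47

47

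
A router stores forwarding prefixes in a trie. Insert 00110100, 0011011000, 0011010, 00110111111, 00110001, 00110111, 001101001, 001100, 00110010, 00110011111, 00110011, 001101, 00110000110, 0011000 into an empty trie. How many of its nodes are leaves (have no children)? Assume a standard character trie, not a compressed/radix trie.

A leaf is a node with no children — equivalently, the end of a word that is not a proper prefix of any other stored word.
Those words: "00110000110", "00110001", "00110010", "00110011111", "001101001", "0011011000", "00110111111"
Leaf count: 7

7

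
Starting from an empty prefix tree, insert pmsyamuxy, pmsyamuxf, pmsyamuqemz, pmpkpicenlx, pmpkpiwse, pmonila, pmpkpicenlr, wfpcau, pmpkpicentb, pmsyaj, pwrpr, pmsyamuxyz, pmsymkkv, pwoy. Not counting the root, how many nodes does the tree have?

52

Insert word by word; a character creates a node only if that edge doesn't already exist:
  "pmsyamuxy" → 9 new (p, m, s, y, a, m, u, x, y)
  "pmsyamuxf" → prefix "pmsyamux" already present; 1 new (f)
  "pmsyamuqemz" → prefix "pmsyamu" already present; 4 new (q, e, m, z)
  "pmpkpicenlx" → prefix "pm" already present; 9 new (p, k, p, i, c, e, n, l, x)
  "pmpkpiwse" → prefix "pmpkpi" already present; 3 new (w, s, e)
  "pmonila" → prefix "pm" already present; 5 new (o, n, i, l, a)
  "pmpkpicenlr" → prefix "pmpkpicenl" already present; 1 new (r)
  "wfpcau" → 6 new (w, f, p, c, a, u)
  "pmpkpicentb" → prefix "pmpkpicen" already present; 2 new (t, b)
  "pmsyaj" → prefix "pmsya" already present; 1 new (j)
  "pwrpr" → prefix "p" already present; 4 new (w, r, p, r)
  "pmsyamuxyz" → prefix "pmsyamuxy" already present; 1 new (z)
  "pmsymkkv" → prefix "pmsy" already present; 4 new (m, k, k, v)
  "pwoy" → prefix "pw" already present; 2 new (o, y)
Total nodes = 9 + 1 + 4 + 9 + 3 + 5 + 1 + 6 + 2 + 1 + 4 + 1 + 4 + 2 = 52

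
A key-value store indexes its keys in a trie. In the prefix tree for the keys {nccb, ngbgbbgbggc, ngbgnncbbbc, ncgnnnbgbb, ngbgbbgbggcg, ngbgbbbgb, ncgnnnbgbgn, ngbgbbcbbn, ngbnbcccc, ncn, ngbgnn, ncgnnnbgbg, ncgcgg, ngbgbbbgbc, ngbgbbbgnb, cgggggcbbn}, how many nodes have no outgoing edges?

Leaves are exactly the stored words that no other stored word extends.
Those words: "cgggggcbbn", "nccb", "ncgcgg", "ncgnnnbgbb", "ncgnnnbgbgn", "ncn", "ngbgbbbgbc", "ngbgbbbgnb", "ngbgbbcbbn", "ngbgbbgbggcg", "ngbgnncbbbc", "ngbnbcccc"
Leaf count: 12

12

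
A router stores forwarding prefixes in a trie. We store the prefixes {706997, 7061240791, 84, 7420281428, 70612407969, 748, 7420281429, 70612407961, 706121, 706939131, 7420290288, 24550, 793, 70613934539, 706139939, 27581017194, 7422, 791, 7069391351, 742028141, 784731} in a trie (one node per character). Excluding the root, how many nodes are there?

Trace insertions, counting only characters that open a new branch:
  "706997" → 6 new (7, 0, 6, 9, 9, 7)
  "7061240791" → prefix "706" already present; 7 new (1, 2, 4, 0, 7, 9, 1)
  "84" → 2 new (8, 4)
  "7420281428" → prefix "7" already present; 9 new (4, 2, 0, 2, 8, 1, 4, 2, 8)
  "70612407969" → prefix "706124079" already present; 2 new (6, 9)
  "748" → prefix "74" already present; 1 new (8)
  "7420281429" → prefix "742028142" already present; 1 new (9)
  "70612407961" → prefix "7061240796" already present; 1 new (1)
  "706121" → prefix "70612" already present; 1 new (1)
  "706939131" → prefix "7069" already present; 5 new (3, 9, 1, 3, 1)
  "7420290288" → prefix "74202" already present; 5 new (9, 0, 2, 8, 8)
  "24550" → 5 new (2, 4, 5, 5, 0)
  "793" → prefix "7" already present; 2 new (9, 3)
  "70613934539" → prefix "7061" already present; 7 new (3, 9, 3, 4, 5, 3, 9)
  "706139939" → prefix "706139" already present; 3 new (9, 3, 9)
  "27581017194" → prefix "2" already present; 10 new (7, 5, 8, 1, 0, 1, 7, 1, 9, 4)
  "7422" → prefix "742" already present; 1 new (2)
  "791" → prefix "79" already present; 1 new (1)
  "7069391351" → prefix "70693913" already present; 2 new (5, 1)
  "742028141" → prefix "74202814" already present; 1 new (1)
  "784731" → prefix "7" already present; 5 new (8, 4, 7, 3, 1)
Total nodes = 6 + 7 + 2 + 9 + 2 + 1 + 1 + 1 + 1 + 5 + 5 + 5 + 2 + 7 + 3 + 10 + 1 + 1 + 2 + 1 + 5 = 77

77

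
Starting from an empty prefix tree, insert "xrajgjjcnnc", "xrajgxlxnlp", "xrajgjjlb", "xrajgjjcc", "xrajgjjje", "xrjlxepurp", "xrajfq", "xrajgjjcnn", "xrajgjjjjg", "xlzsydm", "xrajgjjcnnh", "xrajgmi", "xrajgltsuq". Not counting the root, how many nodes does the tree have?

Insert word by word; a character creates a node only if that edge doesn't already exist:
  "xrajgjjcnnc" → 11 new (x, r, a, j, g, j, j, c, n, n, c)
  "xrajgxlxnlp" → prefix "xrajg" already present; 6 new (x, l, x, n, l, p)
  "xrajgjjlb" → prefix "xrajgjj" already present; 2 new (l, b)
  "xrajgjjcc" → prefix "xrajgjjc" already present; 1 new (c)
  "xrajgjjje" → prefix "xrajgjj" already present; 2 new (j, e)
  "xrjlxepurp" → prefix "xr" already present; 8 new (j, l, x, e, p, u, r, p)
  "xrajfq" → prefix "xraj" already present; 2 new (f, q)
  "xrajgjjcnn" → prefix "xrajgjjcnn" already present; 0 new (none)
  "xrajgjjjjg" → prefix "xrajgjjj" already present; 2 new (j, g)
  "xlzsydm" → prefix "x" already present; 6 new (l, z, s, y, d, m)
  "xrajgjjcnnh" → prefix "xrajgjjcnn" already present; 1 new (h)
  "xrajgmi" → prefix "xrajg" already present; 2 new (m, i)
  "xrajgltsuq" → prefix "xrajg" already present; 5 new (l, t, s, u, q)
Total nodes = 11 + 6 + 2 + 1 + 2 + 8 + 2 + 0 + 2 + 6 + 1 + 2 + 5 = 48

48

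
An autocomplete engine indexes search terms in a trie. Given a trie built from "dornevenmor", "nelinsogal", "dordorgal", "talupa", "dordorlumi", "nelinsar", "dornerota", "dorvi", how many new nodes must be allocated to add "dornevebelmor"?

6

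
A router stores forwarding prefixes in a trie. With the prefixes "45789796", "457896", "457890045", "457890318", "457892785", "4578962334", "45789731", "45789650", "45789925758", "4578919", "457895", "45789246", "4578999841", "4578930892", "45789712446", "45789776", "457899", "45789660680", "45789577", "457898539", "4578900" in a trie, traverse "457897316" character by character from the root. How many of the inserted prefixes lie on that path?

1

Walk "457897316" from the root; an end-of-word marker is hit whenever a stored word is a prefix of "457897316".
Prefixes of the query that are stored words: "45789731"
Count: 1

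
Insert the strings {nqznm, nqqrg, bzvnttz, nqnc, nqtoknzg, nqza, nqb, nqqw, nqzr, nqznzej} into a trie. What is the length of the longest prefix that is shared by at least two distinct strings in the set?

Equivalently: take the maximum, over all pairs, of their longest common prefix length.
"nqznm" and "nqznzej" agree on "nqzn" (4 characters) before diverging; nothing deeper is shared.
Longest shared-prefix length: 4

4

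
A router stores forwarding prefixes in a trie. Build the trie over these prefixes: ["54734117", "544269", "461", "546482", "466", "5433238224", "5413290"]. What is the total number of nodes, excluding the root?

For each word, the new-node count is its length minus the longest prefix already in the trie:
  "54734117" → 8 new (5, 4, 7, 3, 4, 1, 1, 7)
  "544269" → prefix "54" already present; 4 new (4, 2, 6, 9)
  "461" → 3 new (4, 6, 1)
  "546482" → prefix "54" already present; 4 new (6, 4, 8, 2)
  "466" → prefix "46" already present; 1 new (6)
  "5433238224" → prefix "54" already present; 8 new (3, 3, 2, 3, 8, 2, 2, 4)
  "5413290" → prefix "54" already present; 5 new (1, 3, 2, 9, 0)
Total nodes = 8 + 4 + 3 + 4 + 1 + 8 + 5 = 33

33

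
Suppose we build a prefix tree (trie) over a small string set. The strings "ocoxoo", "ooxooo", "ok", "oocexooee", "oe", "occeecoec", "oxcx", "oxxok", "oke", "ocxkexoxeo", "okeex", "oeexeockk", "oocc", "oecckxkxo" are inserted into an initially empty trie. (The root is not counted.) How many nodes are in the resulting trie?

59

Count nodes per top-level branch (shared prefixes stored once):
  'o'-branch (occeecoec, ocoxoo, ocxkexoxeo, oe, oecckxkxo, oeexeockk, ok, oke, okeex, oocc, oocexooee, ooxooo, oxcx, oxxok): 59 nodes
Sum: 59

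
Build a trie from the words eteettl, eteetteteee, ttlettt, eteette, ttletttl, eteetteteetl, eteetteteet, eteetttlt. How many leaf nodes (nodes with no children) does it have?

Leaves are exactly the stored words that no other stored word extends.
Those words: "eteetteteee", "eteetteteetl", "eteettl", "eteetttlt", "ttletttl"
Leaf count: 5

5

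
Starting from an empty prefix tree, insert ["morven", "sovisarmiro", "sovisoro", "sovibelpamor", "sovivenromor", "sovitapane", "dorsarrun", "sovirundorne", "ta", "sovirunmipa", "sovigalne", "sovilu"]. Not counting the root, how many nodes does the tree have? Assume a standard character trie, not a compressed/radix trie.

72

Count nodes per top-level branch (shared prefixes stored once):
  'd'-branch (dorsarrun): 9 nodes
  'm'-branch (morven): 6 nodes
  's'-branch (sovibelpamor, sovigalne, sovilu, sovirundorne, sovirunmipa, sovisarmiro, sovisoro, sovitapane, sovivenromor): 55 nodes
  't'-branch (ta): 2 nodes
Sum: 72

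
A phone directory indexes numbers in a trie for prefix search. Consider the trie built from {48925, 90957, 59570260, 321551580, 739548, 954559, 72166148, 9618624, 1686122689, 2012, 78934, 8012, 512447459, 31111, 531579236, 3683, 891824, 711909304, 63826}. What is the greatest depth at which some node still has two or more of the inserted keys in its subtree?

1

Equivalently: take the maximum, over all pairs, of their longest common prefix length.
"31111" and "321551580" agree on "3" (1 characters) before diverging; nothing deeper is shared.
Longest shared-prefix length: 1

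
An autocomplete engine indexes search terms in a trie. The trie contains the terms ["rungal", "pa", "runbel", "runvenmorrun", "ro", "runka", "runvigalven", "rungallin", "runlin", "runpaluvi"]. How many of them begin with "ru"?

Walk to "ru"; the words in its subtree are exactly those with that prefix.
Words under "ru": runbel, rungal, rungallin, runka, runlin, runpaluvi, runvenmorrun, runvigalven
Count: 8

8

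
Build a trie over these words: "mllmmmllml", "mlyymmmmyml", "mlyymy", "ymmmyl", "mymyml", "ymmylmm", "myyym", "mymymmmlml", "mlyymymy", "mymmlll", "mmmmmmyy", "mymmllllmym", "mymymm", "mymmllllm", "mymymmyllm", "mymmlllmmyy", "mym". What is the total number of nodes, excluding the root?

68

Trace insertions, counting only characters that open a new branch:
  "mllmmmllml" → 10 new (m, l, l, m, m, m, l, l, m, l)
  "mlyymmmmyml" → prefix "ml" already present; 9 new (y, y, m, m, m, m, y, m, l)
  "mlyymy" → prefix "mlyym" already present; 1 new (y)
  "ymmmyl" → 6 new (y, m, m, m, y, l)
  "mymyml" → prefix "m" already present; 5 new (y, m, y, m, l)
  "ymmylmm" → prefix "ymm" already present; 4 new (y, l, m, m)
  "myyym" → prefix "my" already present; 3 new (y, y, m)
  "mymymmmlml" → prefix "mymym" already present; 5 new (m, m, l, m, l)
  "mlyymymy" → prefix "mlyymy" already present; 2 new (m, y)
  "mymmlll" → prefix "mym" already present; 4 new (m, l, l, l)
  "mmmmmmyy" → prefix "m" already present; 7 new (m, m, m, m, m, y, y)
  "mymmllllmym" → prefix "mymmlll" already present; 4 new (l, m, y, m)
  "mymymm" → prefix "mymymm" already present; 0 new (none)
  "mymmllllm" → prefix "mymmllllm" already present; 0 new (none)
  "mymymmyllm" → prefix "mymymm" already present; 4 new (y, l, l, m)
  "mymmlllmmyy" → prefix "mymmlll" already present; 4 new (m, m, y, y)
  "mym" → prefix "mym" already present; 0 new (none)
Total nodes = 10 + 9 + 1 + 6 + 5 + 4 + 3 + 5 + 2 + 4 + 7 + 4 + 0 + 0 + 4 + 4 + 0 = 68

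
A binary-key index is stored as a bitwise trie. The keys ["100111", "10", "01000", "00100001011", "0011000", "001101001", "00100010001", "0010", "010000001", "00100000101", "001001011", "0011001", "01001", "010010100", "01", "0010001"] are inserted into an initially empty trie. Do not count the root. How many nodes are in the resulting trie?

For each word, the new-node count is its length minus the longest prefix already in the trie:
  "100111" → 6 new (1, 0, 0, 1, 1, 1)
  "10" → prefix "10" already present; 0 new (none)
  "01000" → 5 new (0, 1, 0, 0, 0)
  "00100001011" → prefix "0" already present; 10 new (0, 1, 0, 0, 0, 0, 1, 0, 1, 1)
  "0011000" → prefix "001" already present; 4 new (1, 0, 0, 0)
  "001101001" → prefix "00110" already present; 4 new (1, 0, 0, 1)
  "00100010001" → prefix "001000" already present; 5 new (1, 0, 0, 0, 1)
  "0010" → prefix "0010" already present; 0 new (none)
  "010000001" → prefix "01000" already present; 4 new (0, 0, 0, 1)
  "00100000101" → prefix "0010000" already present; 4 new (0, 1, 0, 1)
  "001001011" → prefix "00100" already present; 4 new (1, 0, 1, 1)
  "0011001" → prefix "001100" already present; 1 new (1)
  "01001" → prefix "0100" already present; 1 new (1)
  "010010100" → prefix "01001" already present; 4 new (0, 1, 0, 0)
  "01" → prefix "01" already present; 0 new (none)
  "0010001" → prefix "0010001" already present; 0 new (none)
Total nodes = 6 + 0 + 5 + 10 + 4 + 4 + 5 + 0 + 4 + 4 + 4 + 1 + 1 + 4 + 0 + 0 = 52

52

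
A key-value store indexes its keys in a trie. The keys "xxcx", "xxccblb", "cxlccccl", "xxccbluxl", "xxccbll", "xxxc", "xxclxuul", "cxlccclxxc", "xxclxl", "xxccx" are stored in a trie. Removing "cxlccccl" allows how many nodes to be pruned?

2

Walk "cxlccccl" from the leaf back toward the root, removing each node that no remaining word uses.
The suffix "cl" (2 nodes) is used only by "cxlccccl"; the node for "cxlccc" still has the child "l", so pruning stops there.
Nodes removed: 2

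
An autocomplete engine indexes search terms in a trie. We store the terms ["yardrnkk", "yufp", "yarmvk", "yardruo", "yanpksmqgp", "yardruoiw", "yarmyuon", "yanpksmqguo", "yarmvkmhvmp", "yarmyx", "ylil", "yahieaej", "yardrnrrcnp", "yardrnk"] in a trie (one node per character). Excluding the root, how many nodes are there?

52

For each word, the new-node count is its length minus the longest prefix already in the trie:
  "yardrnkk" → 8 new (y, a, r, d, r, n, k, k)
  "yufp" → prefix "y" already present; 3 new (u, f, p)
  "yarmvk" → prefix "yar" already present; 3 new (m, v, k)
  "yardruo" → prefix "yardr" already present; 2 new (u, o)
  "yanpksmqgp" → prefix "ya" already present; 8 new (n, p, k, s, m, q, g, p)
  "yardruoiw" → prefix "yardruo" already present; 2 new (i, w)
  "yarmyuon" → prefix "yarm" already present; 4 new (y, u, o, n)
  "yanpksmqguo" → prefix "yanpksmqg" already present; 2 new (u, o)
  "yarmvkmhvmp" → prefix "yarmvk" already present; 5 new (m, h, v, m, p)
  "yarmyx" → prefix "yarmy" already present; 1 new (x)
  "ylil" → prefix "y" already present; 3 new (l, i, l)
  "yahieaej" → prefix "ya" already present; 6 new (h, i, e, a, e, j)
  "yardrnrrcnp" → prefix "yardrn" already present; 5 new (r, r, c, n, p)
  "yardrnk" → prefix "yardrnk" already present; 0 new (none)
Total nodes = 8 + 3 + 3 + 2 + 8 + 2 + 4 + 2 + 5 + 1 + 3 + 6 + 5 + 0 = 52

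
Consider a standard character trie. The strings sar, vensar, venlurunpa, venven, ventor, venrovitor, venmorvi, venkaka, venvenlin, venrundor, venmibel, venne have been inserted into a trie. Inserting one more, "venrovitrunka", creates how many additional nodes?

"venrovit" is already a path in the trie; the remaining "runka" must be added.
New nodes needed: |"venrovitrunka"| − 8 = 13 − 8 = 5.

5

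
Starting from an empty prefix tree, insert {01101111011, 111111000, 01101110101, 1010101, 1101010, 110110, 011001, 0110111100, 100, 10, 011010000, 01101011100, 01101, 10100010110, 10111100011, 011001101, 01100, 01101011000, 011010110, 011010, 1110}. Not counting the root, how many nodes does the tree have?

72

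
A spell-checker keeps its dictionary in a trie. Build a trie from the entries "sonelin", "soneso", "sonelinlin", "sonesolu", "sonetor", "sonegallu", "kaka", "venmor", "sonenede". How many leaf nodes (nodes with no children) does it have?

Leaves are exactly the stored words that no other stored word extends.
Those words: "kaka", "sonegallu", "sonelinlin", "sonenede", "sonesolu", "sonetor", "venmor"
Leaf count: 7

7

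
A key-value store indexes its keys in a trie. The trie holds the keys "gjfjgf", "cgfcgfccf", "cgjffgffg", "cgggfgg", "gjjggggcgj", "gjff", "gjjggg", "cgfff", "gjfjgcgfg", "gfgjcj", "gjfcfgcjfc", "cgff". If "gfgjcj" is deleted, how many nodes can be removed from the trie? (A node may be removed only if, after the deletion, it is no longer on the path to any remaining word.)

After clearing the end-marker at "gfgjcj", prune upward until reaching a node still needed by another word.
The suffix "fgjcj" (5 nodes) is used only by "gfgjcj"; the node for "g" still has the child "j", so pruning stops there.
Nodes removed: 5

5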